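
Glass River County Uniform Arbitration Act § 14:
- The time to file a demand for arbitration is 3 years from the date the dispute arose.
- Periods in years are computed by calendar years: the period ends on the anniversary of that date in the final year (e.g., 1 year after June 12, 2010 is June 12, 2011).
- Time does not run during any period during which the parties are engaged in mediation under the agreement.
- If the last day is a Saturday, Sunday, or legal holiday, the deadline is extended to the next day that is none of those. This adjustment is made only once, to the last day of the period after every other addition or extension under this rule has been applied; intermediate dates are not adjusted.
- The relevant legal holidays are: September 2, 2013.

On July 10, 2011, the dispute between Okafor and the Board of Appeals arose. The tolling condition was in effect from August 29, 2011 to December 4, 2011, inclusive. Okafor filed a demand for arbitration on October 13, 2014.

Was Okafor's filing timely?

Yes

3 years after July 10, 2011 is July 10, 2014.
From August 29, 2011 through December 4, 2011 inclusive is 98 days; tolling adds 98 days: July 10, 2014 + 98 days = October 16, 2014.
October 16, 2014 is a Thursday and not a legal holiday, so no extension applies.
The deadline is October 16, 2014; the filing on October 13, 2014 is on or before that date.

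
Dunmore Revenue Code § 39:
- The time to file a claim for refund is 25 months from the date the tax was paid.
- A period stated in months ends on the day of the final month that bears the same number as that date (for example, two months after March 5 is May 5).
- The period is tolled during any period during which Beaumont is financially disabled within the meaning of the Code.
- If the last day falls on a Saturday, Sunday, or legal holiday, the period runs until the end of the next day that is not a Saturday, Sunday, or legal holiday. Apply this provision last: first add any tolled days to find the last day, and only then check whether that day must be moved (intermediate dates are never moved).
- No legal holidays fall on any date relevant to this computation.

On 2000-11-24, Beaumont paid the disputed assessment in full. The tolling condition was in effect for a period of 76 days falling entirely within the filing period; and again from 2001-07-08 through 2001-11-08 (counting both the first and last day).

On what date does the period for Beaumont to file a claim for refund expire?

July 14, 2003

25 months after 2000-11-24 is December 24, 2002.
Tolling adds 76 days: December 24, 2002 + 76 days = March 10, 2003.
From July 8, 2001 through November 8, 2001 inclusive is 124 days; tolling adds 124 days: March 10, 2003 + 124 days = July 12, 2003.
July 12, 2003 is Saturday; July 13, 2003 is Sunday. The next qualifying day is July 14, 2003.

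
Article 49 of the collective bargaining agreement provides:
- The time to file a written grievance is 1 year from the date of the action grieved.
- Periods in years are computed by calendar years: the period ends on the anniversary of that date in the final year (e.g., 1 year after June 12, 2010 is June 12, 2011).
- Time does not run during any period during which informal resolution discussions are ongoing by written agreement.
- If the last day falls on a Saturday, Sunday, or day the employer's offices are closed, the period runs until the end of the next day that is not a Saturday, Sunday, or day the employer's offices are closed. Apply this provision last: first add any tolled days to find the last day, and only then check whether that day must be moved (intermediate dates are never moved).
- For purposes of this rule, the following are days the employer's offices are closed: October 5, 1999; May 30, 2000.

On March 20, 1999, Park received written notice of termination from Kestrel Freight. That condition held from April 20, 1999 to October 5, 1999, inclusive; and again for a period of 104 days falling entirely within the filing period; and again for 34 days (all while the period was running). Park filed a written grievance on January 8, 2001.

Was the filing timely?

1 year after March 20, 1999 is March 20, 2000.
From April 20, 1999 through October 5, 1999 inclusive is 169 days; tolling adds 169 days: March 20, 2000 + 169 days = September 5, 2000.
Tolling adds 104 days: September 5, 2000 + 104 days = December 18, 2000.
Tolling adds 34 days: December 18, 2000 + 34 days = January 21, 2001.
January 21, 2001 is Sunday. The next qualifying day is January 22, 2001.
The deadline is January 22, 2001; the filing on January 8, 2001 is on or before that date.

Yes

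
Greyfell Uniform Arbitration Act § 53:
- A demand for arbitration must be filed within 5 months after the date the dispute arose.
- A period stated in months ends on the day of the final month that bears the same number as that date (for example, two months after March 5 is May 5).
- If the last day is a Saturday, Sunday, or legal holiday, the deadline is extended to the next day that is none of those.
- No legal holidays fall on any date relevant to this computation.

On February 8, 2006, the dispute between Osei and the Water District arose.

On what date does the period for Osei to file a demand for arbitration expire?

5 months after February 8, 2006 is July 8, 2006.
July 8, 2006 is Saturday; July 9, 2006 is Sunday. The next qualifying day is July 10, 2006.

July 10, 2006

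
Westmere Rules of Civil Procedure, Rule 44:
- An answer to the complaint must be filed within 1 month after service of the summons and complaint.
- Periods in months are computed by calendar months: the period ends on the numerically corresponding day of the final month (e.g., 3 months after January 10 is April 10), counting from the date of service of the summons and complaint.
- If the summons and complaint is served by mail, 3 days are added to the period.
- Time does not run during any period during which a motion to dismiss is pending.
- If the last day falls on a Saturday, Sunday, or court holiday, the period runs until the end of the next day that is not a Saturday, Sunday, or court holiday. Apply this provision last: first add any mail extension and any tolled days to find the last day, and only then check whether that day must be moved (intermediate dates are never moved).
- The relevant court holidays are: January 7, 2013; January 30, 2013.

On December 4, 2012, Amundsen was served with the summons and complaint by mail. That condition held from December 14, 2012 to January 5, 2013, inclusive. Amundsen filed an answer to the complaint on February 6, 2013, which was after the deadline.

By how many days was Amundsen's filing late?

1 month after December 4, 2012 is January 4, 2013.
Service was by mail, adding 3 days: January 4, 2013 + 3 days = January 7, 2013.
From December 14, 2012 through January 5, 2013 inclusive is 23 days; tolling adds 23 days: January 7, 2013 + 23 days = January 30, 2013.
January 30, 2013 is a listed holiday. The next qualifying day is January 31, 2013.
The deadline is January 31, 2013; from January 31, 2013 to February 6, 2013 is 6 days.

6 days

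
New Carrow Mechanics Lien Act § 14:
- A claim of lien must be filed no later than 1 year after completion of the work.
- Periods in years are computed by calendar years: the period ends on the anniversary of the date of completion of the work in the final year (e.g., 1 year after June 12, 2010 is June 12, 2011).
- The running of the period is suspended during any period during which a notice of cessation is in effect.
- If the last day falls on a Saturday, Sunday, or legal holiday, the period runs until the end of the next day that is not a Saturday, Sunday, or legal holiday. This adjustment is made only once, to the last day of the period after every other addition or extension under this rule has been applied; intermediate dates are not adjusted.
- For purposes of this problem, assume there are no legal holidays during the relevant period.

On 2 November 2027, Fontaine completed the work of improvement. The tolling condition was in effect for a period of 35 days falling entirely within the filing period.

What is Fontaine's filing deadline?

December 7, 2028

1 year after 2 November 2027 is November 2, 2028.
Tolling adds 35 days: November 2, 2028 + 35 days = December 7, 2028.
December 7, 2028 is a Thursday and not a legal holiday, so no extension applies.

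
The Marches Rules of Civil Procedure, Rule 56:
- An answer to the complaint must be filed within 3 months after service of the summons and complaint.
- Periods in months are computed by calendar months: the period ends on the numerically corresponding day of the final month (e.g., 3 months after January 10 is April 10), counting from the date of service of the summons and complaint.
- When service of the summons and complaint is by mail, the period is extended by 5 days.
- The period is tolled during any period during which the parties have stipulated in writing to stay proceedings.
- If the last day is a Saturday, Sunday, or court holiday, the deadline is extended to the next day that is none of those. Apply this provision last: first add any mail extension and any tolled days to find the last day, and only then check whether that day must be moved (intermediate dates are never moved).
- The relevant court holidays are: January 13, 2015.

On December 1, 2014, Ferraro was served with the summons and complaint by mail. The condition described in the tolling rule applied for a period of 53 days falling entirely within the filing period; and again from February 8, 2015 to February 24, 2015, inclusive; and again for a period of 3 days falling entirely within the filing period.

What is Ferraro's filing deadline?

3 months after December 1, 2014 is March 1, 2015.
Service was by mail, adding 5 days: March 1, 2015 + 5 days = March 6, 2015.
Tolling adds 53 days: March 6, 2015 + 53 days = April 28, 2015.
From February 8, 2015 through February 24, 2015 inclusive is 17 days; tolling adds 17 days: April 28, 2015 + 17 days = May 15, 2015.
Tolling adds 3 days: May 15, 2015 + 3 days = May 18, 2015.
May 18, 2015 is a Monday and not a court holiday, so no extension applies.

May 18, 2015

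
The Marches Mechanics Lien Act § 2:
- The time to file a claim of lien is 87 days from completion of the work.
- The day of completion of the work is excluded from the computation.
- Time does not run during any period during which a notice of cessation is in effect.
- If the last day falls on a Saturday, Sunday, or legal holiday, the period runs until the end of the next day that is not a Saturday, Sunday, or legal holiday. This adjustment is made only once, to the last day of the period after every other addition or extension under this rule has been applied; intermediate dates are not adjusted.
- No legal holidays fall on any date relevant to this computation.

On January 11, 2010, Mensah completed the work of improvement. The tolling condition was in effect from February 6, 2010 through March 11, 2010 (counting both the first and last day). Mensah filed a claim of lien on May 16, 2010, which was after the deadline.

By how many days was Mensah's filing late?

87 days after January 11, 2010 is April 8, 2010.
From February 6, 2010 through March 11, 2010 inclusive is 34 days; tolling adds 34 days: April 8, 2010 + 34 days = May 12, 2010.
May 12, 2010 is a Wednesday and not a legal holiday, so no extension applies.
The deadline is May 12, 2010; from May 12, 2010 to May 16, 2010 is 4 days.

4 days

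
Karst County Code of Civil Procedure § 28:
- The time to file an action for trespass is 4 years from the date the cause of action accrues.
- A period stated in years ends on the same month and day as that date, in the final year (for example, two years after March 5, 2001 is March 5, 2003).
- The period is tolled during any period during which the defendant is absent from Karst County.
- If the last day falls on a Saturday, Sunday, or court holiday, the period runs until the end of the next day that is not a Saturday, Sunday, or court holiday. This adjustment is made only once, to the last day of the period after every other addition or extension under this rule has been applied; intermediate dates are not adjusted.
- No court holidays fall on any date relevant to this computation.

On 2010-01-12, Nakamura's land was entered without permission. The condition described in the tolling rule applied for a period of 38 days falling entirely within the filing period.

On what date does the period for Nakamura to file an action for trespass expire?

4 years after 2010-01-12 is January 12, 2014.
Tolling adds 38 days: January 12, 2014 + 38 days = February 19, 2014.
February 19, 2014 is a Wednesday and not a court holiday, so no extension applies.

February 19, 2014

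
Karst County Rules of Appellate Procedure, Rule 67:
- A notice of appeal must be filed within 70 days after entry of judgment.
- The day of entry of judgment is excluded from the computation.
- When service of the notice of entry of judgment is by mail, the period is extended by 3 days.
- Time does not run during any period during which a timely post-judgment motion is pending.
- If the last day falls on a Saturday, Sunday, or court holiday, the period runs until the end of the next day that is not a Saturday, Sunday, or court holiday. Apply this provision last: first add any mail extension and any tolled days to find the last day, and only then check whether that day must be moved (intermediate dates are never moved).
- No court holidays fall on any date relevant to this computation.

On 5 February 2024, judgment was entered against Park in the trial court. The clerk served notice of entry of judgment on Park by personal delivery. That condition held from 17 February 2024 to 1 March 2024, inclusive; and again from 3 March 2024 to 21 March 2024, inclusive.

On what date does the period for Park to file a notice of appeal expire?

70 days after 5 February 2024 is April 15, 2024.
Service was not by mail, so no mail extension applies.
From February 17, 2024 through March 1, 2024 inclusive is 14 days; tolling adds 14 days: April 15, 2024 + 14 days = April 29, 2024.
From March 3, 2024 through March 21, 2024 inclusive is 19 days; tolling adds 19 days: April 29, 2024 + 19 days = May 18, 2024.
May 18, 2024 is Saturday; May 19, 2024 is Sunday. The next qualifying day is May 20, 2024.

May 20, 2024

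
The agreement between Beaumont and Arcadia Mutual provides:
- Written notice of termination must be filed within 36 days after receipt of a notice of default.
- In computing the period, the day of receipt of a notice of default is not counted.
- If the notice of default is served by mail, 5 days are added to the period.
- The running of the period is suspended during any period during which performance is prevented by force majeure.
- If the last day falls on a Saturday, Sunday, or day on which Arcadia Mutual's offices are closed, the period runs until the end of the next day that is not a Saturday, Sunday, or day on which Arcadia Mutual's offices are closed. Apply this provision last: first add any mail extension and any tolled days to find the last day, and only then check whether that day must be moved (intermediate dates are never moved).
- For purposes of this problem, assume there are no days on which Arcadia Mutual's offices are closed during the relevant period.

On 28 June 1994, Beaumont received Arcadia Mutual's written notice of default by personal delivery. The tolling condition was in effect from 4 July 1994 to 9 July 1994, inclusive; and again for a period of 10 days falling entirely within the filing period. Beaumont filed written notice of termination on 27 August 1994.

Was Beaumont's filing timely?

36 days after 28 June 1994 is August 3, 1994.
Service was not by mail, so no mail extension applies.
From July 4, 1994 through July 9, 1994 inclusive is 6 days; tolling adds 6 days: August 3, 1994 + 6 days = August 9, 1994.
Tolling adds 10 days: August 9, 1994 + 10 days = August 19, 1994.
August 19, 1994 is a Friday and not a day on which Arcadia Mutual's offices are closed, so no extension applies.
The deadline is August 19, 1994; the filing on August 27, 1994 is after that date.

No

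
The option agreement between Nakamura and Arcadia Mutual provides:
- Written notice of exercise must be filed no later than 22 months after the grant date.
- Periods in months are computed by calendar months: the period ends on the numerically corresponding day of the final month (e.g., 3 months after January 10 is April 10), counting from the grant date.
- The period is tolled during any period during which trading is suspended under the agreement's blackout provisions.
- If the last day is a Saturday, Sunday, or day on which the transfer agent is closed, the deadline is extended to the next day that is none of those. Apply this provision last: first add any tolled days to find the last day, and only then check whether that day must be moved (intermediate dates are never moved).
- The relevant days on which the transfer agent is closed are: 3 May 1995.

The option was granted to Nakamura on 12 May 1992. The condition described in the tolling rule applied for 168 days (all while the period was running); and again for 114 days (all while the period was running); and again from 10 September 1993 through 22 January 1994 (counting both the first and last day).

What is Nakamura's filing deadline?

May 4, 1995

22 months after 12 May 1992 is March 12, 1994.
Tolling adds 168 days: March 12, 1994 + 168 days = August 27, 1994.
Tolling adds 114 days: August 27, 1994 + 114 days = December 19, 1994.
From September 10, 1993 through January 22, 1994 inclusive is 135 days; tolling adds 135 days: December 19, 1994 + 135 days = May 3, 1995.
May 3, 1995 is a listed holiday. The next qualifying day is May 4, 1995.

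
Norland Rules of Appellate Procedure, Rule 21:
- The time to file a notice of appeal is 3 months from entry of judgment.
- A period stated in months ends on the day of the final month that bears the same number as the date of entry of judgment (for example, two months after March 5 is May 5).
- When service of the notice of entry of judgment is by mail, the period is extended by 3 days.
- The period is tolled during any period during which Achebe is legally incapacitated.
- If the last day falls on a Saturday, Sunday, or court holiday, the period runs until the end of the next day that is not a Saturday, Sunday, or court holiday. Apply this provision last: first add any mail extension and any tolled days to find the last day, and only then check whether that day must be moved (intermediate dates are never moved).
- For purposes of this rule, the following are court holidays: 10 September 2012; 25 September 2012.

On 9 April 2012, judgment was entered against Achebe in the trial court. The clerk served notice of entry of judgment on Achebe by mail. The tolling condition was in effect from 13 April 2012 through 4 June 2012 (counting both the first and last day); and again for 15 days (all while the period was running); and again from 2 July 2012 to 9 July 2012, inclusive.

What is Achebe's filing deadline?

3 months after 9 April 2012 is July 9, 2012.
Service was by mail, adding 3 days: July 9, 2012 + 3 days = July 12, 2012.
From April 13, 2012 through June 4, 2012 inclusive is 53 days; tolling adds 53 days: July 12, 2012 + 53 days = September 3, 2012.
Tolling adds 15 days: September 3, 2012 + 15 days = September 18, 2012.
From July 2, 2012 through July 9, 2012 inclusive is 8 days; tolling adds 8 days: September 18, 2012 + 8 days = September 26, 2012.
September 26, 2012 is a Wednesday and not a court holiday, so no extension applies.

September 26, 2012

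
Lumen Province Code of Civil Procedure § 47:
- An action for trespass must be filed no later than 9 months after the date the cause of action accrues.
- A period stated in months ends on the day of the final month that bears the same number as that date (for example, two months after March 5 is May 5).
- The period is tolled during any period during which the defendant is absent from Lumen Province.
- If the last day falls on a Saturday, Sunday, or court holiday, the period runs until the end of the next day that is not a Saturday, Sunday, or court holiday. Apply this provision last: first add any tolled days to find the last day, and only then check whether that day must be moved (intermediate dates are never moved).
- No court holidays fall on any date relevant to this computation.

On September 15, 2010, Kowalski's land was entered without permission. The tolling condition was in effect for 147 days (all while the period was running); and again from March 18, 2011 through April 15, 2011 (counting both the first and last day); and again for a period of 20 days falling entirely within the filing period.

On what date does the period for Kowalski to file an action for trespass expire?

9 months after September 15, 2010 is June 15, 2011.
Tolling adds 147 days: June 15, 2011 + 147 days = November 9, 2011.
From March 18, 2011 through April 15, 2011 inclusive is 29 days; tolling adds 29 days: November 9, 2011 + 29 days = December 8, 2011.
Tolling adds 20 days: December 8, 2011 + 20 days = December 28, 2011.
December 28, 2011 is a Wednesday and not a court holiday, so no extension applies.

December 28, 2011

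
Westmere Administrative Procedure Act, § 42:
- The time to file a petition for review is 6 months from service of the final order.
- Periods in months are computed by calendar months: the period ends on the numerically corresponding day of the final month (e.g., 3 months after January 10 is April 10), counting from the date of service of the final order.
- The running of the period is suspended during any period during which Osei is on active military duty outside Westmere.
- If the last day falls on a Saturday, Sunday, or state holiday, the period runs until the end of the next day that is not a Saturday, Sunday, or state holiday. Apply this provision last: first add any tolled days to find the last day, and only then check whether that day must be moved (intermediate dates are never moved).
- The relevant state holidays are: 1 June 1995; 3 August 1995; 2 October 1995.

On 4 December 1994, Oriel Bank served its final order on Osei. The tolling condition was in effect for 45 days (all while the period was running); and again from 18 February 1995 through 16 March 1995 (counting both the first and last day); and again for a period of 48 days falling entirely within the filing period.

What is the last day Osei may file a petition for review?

6 months after 4 December 1994 is June 4, 1995.
Tolling adds 45 days: June 4, 1995 + 45 days = July 19, 1995.
From February 18, 1995 through March 16, 1995 inclusive is 27 days; tolling adds 27 days: July 19, 1995 + 27 days = August 15, 1995.
Tolling adds 48 days: August 15, 1995 + 48 days = October 2, 1995.
October 2, 1995 is a listed holiday. The next qualifying day is October 3, 1995.

October 3, 1995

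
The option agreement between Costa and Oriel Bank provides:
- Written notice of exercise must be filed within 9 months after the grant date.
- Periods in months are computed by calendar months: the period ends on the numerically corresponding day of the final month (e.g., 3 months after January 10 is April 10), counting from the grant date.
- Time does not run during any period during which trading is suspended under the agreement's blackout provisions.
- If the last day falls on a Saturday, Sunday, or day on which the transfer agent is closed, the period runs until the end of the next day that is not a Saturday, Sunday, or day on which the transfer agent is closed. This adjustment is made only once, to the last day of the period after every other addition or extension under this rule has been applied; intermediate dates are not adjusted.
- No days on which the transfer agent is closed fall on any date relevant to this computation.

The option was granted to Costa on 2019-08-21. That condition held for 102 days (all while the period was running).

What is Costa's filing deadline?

August 31, 2020

9 months after 2019-08-21 is May 21, 2020.
Tolling adds 102 days: May 21, 2020 + 102 days = August 31, 2020.
August 31, 2020 is a Monday and not a day on which the transfer agent is closed, so no extension applies.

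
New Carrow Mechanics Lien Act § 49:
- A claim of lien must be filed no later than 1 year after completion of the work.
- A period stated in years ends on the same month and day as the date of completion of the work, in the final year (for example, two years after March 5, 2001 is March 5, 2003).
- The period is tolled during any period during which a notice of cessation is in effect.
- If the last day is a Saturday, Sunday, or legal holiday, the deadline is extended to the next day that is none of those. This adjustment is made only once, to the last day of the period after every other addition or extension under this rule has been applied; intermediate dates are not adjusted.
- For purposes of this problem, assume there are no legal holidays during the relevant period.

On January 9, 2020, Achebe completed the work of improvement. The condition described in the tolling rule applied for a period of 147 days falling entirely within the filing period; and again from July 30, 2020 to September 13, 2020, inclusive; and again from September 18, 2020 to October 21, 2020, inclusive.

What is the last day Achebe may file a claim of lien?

1 year after January 9, 2020 is January 9, 2021.
Tolling adds 147 days: January 9, 2021 + 147 days = June 5, 2021.
From July 30, 2020 through September 13, 2020 inclusive is 46 days; tolling adds 46 days: June 5, 2021 + 46 days = July 21, 2021.
From September 18, 2020 through October 21, 2020 inclusive is 34 days; tolling adds 34 days: July 21, 2021 + 34 days = August 24, 2021.
August 24, 2021 is a Tuesday and not a legal holiday, so no extension applies.

August 24, 2021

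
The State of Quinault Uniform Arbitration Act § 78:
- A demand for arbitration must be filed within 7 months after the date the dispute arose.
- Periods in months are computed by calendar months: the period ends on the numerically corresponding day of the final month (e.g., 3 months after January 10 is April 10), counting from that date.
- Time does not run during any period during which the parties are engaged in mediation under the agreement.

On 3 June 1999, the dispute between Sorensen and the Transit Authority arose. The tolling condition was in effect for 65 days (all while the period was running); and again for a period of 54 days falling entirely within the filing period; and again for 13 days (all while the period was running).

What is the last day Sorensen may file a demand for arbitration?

May 14, 2000

7 months after 3 June 1999 is January 3, 2000.
Tolling adds 65 days: January 3, 2000 + 65 days = March 8, 2000.
Tolling adds 54 days: March 8, 2000 + 54 days = May 1, 2000.
Tolling adds 13 days: May 1, 2000 + 13 days = May 14, 2000.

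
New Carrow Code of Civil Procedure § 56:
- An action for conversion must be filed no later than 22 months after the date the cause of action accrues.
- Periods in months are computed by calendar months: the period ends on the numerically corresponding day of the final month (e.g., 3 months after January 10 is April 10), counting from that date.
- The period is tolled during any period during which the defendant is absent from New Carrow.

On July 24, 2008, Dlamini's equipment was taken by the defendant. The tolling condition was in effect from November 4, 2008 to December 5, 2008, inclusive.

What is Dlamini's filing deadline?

22 months after July 24, 2008 is May 24, 2010.
From November 4, 2008 through December 5, 2008 inclusive is 32 days; tolling adds 32 days: May 24, 2010 + 32 days = June 25, 2010.

June 25, 2010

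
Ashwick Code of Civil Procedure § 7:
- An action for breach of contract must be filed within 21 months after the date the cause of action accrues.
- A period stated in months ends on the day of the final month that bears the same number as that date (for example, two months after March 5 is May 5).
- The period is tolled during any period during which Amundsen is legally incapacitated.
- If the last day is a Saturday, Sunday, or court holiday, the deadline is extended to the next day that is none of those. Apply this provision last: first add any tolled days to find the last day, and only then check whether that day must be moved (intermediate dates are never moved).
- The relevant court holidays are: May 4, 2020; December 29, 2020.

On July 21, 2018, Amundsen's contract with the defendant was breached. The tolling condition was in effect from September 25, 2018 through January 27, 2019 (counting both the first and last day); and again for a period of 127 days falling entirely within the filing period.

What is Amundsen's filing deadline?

21 months after July 21, 2018 is April 21, 2020.
From September 25, 2018 through January 27, 2019 inclusive is 125 days; tolling adds 125 days: April 21, 2020 + 125 days = August 24, 2020.
Tolling adds 127 days: August 24, 2020 + 127 days = December 29, 2020.
December 29, 2020 is a listed holiday. The next qualifying day is December 30, 2020.

December 30, 2020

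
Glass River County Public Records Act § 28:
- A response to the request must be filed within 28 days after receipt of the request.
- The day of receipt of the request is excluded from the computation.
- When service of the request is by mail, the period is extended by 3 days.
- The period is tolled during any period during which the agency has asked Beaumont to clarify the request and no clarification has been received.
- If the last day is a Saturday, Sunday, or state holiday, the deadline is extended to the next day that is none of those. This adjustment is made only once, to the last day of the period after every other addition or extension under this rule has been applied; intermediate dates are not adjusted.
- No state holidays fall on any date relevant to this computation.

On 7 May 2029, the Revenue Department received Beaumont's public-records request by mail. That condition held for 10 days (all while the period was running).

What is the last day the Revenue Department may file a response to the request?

28 days after 7 May 2029 is June 4, 2029.
Service was by mail, adding 3 days: June 4, 2029 + 3 days = June 7, 2029.
Tolling adds 10 days: June 7, 2029 + 10 days = June 17, 2029.
June 17, 2029 is Sunday. The next qualifying day is June 18, 2029.

June 18, 2029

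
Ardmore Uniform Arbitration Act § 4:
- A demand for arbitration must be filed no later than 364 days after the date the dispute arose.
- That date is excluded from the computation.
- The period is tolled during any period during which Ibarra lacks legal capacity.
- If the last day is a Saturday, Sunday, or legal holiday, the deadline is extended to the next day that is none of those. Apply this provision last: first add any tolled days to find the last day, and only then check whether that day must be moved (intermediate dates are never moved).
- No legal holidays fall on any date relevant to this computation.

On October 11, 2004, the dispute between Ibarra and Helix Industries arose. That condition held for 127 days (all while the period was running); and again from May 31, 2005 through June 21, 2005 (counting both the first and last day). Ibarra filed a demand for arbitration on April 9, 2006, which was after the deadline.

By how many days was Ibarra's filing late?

32 days

364 days after October 11, 2004 is October 10, 2005.
Tolling adds 127 days: October 10, 2005 + 127 days = February 14, 2006.
From May 31, 2005 through June 21, 2005 inclusive is 22 days; tolling adds 22 days: February 14, 2006 + 22 days = March 8, 2006.
March 8, 2006 is a Wednesday and not a legal holiday, so no extension applies.
The deadline is March 8, 2006; from March 8, 2006 to April 9, 2006 is 32 days.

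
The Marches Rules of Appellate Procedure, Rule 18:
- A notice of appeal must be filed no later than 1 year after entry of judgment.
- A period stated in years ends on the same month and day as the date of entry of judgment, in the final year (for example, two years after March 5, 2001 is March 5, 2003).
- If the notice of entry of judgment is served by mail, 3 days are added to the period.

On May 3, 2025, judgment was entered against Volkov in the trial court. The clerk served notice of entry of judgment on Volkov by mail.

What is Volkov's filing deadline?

May 6, 2026

1 year after May 3, 2025 is May 3, 2026.
Service was by mail, adding 3 days: May 3, 2026 + 3 days = May 6, 2026.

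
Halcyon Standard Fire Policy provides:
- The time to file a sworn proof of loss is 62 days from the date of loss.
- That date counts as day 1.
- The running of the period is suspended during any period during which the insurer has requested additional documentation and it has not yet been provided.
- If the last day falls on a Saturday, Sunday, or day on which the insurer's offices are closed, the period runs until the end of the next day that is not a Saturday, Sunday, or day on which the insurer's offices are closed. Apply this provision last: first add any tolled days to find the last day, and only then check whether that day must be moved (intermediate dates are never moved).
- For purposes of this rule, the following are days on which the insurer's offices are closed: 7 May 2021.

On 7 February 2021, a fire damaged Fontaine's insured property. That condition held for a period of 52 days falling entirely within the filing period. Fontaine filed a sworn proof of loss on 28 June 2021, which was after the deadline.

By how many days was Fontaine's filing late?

Counting 7 February 2021 as day 1, day 62 is April 9, 2021.
Tolling adds 52 days: April 9, 2021 + 52 days = May 31, 2021.
May 31, 2021 is a Monday and not a day on which the insurer's offices are closed, so no extension applies.
The deadline is May 31, 2021; from May 31, 2021 to June 28, 2021 is 28 days.

28 days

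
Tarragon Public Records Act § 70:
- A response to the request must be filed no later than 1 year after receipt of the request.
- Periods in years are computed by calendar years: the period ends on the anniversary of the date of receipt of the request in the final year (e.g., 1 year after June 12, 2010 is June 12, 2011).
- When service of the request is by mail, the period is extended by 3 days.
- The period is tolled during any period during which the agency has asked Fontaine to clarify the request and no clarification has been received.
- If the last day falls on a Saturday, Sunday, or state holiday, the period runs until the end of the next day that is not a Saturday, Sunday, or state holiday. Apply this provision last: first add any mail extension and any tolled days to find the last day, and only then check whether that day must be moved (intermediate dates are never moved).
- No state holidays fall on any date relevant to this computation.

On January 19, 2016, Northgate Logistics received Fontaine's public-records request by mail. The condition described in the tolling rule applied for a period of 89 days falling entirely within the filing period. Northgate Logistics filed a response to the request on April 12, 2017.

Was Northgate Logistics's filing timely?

Yes

1 year after January 19, 2016 is January 19, 2017.
Service was by mail, adding 3 days: January 19, 2017 + 3 days = January 22, 2017.
Tolling adds 89 days: January 22, 2017 + 89 days = April 21, 2017.
April 21, 2017 is a Friday and not a state holiday, so no extension applies.
The deadline is April 21, 2017; the filing on April 12, 2017 is on or before that date.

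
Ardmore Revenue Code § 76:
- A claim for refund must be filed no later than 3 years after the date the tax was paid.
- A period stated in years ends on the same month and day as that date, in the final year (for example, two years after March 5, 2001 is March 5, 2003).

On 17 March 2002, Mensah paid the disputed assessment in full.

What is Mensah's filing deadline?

3 years after 17 March 2002 is March 17, 2005.

March 17, 2005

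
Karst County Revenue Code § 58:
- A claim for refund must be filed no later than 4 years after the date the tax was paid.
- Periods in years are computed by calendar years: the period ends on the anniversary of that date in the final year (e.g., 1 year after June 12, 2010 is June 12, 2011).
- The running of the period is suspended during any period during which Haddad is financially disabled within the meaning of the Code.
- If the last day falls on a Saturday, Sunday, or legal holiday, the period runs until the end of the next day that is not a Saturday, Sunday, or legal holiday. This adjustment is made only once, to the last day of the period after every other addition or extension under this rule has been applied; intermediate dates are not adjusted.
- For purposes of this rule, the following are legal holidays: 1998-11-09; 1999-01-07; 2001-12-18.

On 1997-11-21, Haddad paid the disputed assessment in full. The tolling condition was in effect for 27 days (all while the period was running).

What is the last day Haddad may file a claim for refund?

4 years after 1997-11-21 is November 21, 2001.
Tolling adds 27 days: November 21, 2001 + 27 days = December 18, 2001.
December 18, 2001 is a listed holiday. The next qualifying day is December 19, 2001.

December 19, 2001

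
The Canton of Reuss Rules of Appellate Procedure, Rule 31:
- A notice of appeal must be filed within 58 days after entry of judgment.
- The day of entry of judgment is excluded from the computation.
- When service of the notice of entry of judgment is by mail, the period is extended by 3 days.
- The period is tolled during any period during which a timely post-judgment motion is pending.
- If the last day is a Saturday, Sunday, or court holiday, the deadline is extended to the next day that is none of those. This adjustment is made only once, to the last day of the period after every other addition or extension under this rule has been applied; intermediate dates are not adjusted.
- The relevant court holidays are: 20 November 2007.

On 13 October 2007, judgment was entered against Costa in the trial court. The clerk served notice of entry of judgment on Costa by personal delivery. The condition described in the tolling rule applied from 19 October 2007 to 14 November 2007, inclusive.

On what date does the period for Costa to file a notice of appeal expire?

January 7, 2008

58 days after 13 October 2007 is December 10, 2007.
Service was not by mail, so no mail extension applies.
From October 19, 2007 through November 14, 2007 inclusive is 27 days; tolling adds 27 days: December 10, 2007 + 27 days = January 6, 2008.
January 6, 2008 is Sunday. The next qualifying day is January 7, 2008.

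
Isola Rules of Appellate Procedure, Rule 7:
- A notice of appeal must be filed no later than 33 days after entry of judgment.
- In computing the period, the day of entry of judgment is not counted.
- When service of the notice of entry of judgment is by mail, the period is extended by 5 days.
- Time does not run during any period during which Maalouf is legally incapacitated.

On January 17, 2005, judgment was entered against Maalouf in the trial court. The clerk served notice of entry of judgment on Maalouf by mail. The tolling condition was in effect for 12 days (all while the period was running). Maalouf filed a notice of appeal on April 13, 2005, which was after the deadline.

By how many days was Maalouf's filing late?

33 days after January 17, 2005 is February 19, 2005.
Service was by mail, adding 5 days: February 19, 2005 + 5 days = February 24, 2005.
Tolling adds 12 days: February 24, 2005 + 12 days = March 8, 2005.
The deadline is March 8, 2005; from March 8, 2005 to April 13, 2005 is 36 days.

36 days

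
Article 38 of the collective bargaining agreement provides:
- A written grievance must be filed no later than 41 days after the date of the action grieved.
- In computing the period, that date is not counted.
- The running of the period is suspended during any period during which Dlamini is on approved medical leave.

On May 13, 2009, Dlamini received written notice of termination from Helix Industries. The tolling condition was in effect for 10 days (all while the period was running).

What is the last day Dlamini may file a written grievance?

41 days after May 13, 2009 is June 23, 2009.
Tolling adds 10 days: June 23, 2009 + 10 days = July 3, 2009.

July 3, 2009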